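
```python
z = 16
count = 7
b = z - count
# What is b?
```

Answer: 9

Derivation:
Trace (tracking b):
z = 16  # -> z = 16
count = 7  # -> count = 7
b = z - count  # -> b = 9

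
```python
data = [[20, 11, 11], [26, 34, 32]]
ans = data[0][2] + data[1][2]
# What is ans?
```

Trace (tracking ans):
data = [[20, 11, 11], [26, 34, 32]]  # -> data = [[20, 11, 11], [26, 34, 32]]
ans = data[0][2] + data[1][2]  # -> ans = 43

Answer: 43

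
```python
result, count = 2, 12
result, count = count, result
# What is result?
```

Trace (tracking result):
result, count = (2, 12)  # -> result = 2, count = 12
result, count = (count, result)  # -> result = 12, count = 2

Answer: 12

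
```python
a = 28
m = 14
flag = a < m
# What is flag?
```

Answer: False

Derivation:
Trace (tracking flag):
a = 28  # -> a = 28
m = 14  # -> m = 14
flag = a < m  # -> flag = False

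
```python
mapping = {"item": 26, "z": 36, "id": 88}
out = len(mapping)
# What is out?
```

Trace (tracking out):
mapping = {'item': 26, 'z': 36, 'id': 88}  # -> mapping = {'item': 26, 'z': 36, 'id': 88}
out = len(mapping)  # -> out = 3

Answer: 3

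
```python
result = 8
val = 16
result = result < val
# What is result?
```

Trace (tracking result):
result = 8  # -> result = 8
val = 16  # -> val = 16
result = result < val  # -> result = True

Answer: True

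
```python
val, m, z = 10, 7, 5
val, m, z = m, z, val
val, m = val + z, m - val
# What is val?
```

Trace (tracking val):
val, m, z = (10, 7, 5)  # -> val = 10, m = 7, z = 5
val, m, z = (m, z, val)  # -> val = 7, m = 5, z = 10
val, m = (val + z, m - val)  # -> val = 17, m = -2

Answer: 17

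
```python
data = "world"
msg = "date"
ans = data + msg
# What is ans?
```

Trace (tracking ans):
data = 'world'  # -> data = 'world'
msg = 'date'  # -> msg = 'date'
ans = data + msg  # -> ans = 'worlddate'

Answer: 'worlddate'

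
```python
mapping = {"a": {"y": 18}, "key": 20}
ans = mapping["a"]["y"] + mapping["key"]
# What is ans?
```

Answer: 38

Derivation:
Trace (tracking ans):
mapping = {'a': {'y': 18}, 'key': 20}  # -> mapping = {'a': {'y': 18}, 'key': 20}
ans = mapping['a']['y'] + mapping['key']  # -> ans = 38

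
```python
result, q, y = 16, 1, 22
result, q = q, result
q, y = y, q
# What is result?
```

Trace (tracking result):
result, q, y = (16, 1, 22)  # -> result = 16, q = 1, y = 22
result, q = (q, result)  # -> result = 1, q = 16
q, y = (y, q)  # -> q = 22, y = 16

Answer: 1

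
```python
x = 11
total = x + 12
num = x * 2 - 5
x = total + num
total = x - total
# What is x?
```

Trace (tracking x):
x = 11  # -> x = 11
total = x + 12  # -> total = 23
num = x * 2 - 5  # -> num = 17
x = total + num  # -> x = 40
total = x - total  # -> total = 17

Answer: 40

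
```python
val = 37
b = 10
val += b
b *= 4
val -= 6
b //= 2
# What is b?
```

Trace (tracking b):
val = 37  # -> val = 37
b = 10  # -> b = 10
val += b  # -> val = 47
b *= 4  # -> b = 40
val -= 6  # -> val = 41
b //= 2  # -> b = 20

Answer: 20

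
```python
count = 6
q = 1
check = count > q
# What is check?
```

Answer: True

Derivation:
Trace (tracking check):
count = 6  # -> count = 6
q = 1  # -> q = 1
check = count > q  # -> check = True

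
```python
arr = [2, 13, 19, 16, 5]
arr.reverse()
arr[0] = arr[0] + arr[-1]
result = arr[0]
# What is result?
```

Trace (tracking result):
arr = [2, 13, 19, 16, 5]  # -> arr = [2, 13, 19, 16, 5]
arr.reverse()  # -> arr = [5, 16, 19, 13, 2]
arr[0] = arr[0] + arr[-1]  # -> arr = [7, 16, 19, 13, 2]
result = arr[0]  # -> result = 7

Answer: 7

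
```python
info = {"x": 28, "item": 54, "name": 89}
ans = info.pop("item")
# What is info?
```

Trace (tracking info):
info = {'x': 28, 'item': 54, 'name': 89}  # -> info = {'x': 28, 'item': 54, 'name': 89}
ans = info.pop('item')  # -> ans = 54

Answer: {'x': 28, 'name': 89}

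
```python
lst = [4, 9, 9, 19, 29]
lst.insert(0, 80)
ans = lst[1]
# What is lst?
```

Trace (tracking lst):
lst = [4, 9, 9, 19, 29]  # -> lst = [4, 9, 9, 19, 29]
lst.insert(0, 80)  # -> lst = [80, 4, 9, 9, 19, 29]
ans = lst[1]  # -> ans = 4

Answer: [80, 4, 9, 9, 19, 29]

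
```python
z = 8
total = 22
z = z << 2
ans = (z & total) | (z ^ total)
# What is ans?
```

Answer: 54

Derivation:
Trace (tracking ans):
z = 8  # -> z = 8
total = 22  # -> total = 22
z = z << 2  # -> z = 32
ans = z & total | z ^ total  # -> ans = 54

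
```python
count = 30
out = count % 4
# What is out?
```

Trace (tracking out):
count = 30  # -> count = 30
out = count % 4  # -> out = 2

Answer: 2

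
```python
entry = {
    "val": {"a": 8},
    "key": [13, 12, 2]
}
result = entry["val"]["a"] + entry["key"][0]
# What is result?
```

Trace (tracking result):
entry = {'val': {'a': 8}, 'key': [13, 12, 2]}  # -> entry = {'val': {'a': 8}, 'key': [13, 12, 2]}
result = entry['val']['a'] + entry['key'][0]  # -> result = 21

Answer: 21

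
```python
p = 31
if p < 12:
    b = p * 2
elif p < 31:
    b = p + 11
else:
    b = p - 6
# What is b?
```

Answer: 25

Derivation:
Trace (tracking b):
p = 31  # -> p = 31
if p < 12:  # condition is False
elif p < 31:  # condition is False
else:
    b = p - 6  # -> b = 25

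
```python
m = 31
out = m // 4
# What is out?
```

Trace (tracking out):
m = 31  # -> m = 31
out = m // 4  # -> out = 7

Answer: 7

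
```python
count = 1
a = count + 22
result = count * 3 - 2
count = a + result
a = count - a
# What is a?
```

Trace (tracking a):
count = 1  # -> count = 1
a = count + 22  # -> a = 23
result = count * 3 - 2  # -> result = 1
count = a + result  # -> count = 24
a = count - a  # -> a = 1

Answer: 1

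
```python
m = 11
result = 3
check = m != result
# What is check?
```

Answer: True

Derivation:
Trace (tracking check):
m = 11  # -> m = 11
result = 3  # -> result = 3
check = m != result  # -> check = True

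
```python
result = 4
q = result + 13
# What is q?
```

Trace (tracking q):
result = 4  # -> result = 4
q = result + 13  # -> q = 17

Answer: 17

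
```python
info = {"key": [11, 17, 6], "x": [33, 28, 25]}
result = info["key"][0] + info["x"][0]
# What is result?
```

Trace (tracking result):
info = {'key': [11, 17, 6], 'x': [33, 28, 25]}  # -> info = {'key': [11, 17, 6], 'x': [33, 28, 25]}
result = info['key'][0] + info['x'][0]  # -> result = 44

Answer: 44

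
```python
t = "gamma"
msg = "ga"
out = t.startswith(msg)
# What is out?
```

Trace (tracking out):
t = 'gamma'  # -> t = 'gamma'
msg = 'ga'  # -> msg = 'ga'
out = t.startswith(msg)  # -> out = True

Answer: True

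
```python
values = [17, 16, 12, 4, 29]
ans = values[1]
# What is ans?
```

Trace (tracking ans):
values = [17, 16, 12, 4, 29]  # -> values = [17, 16, 12, 4, 29]
ans = values[1]  # -> ans = 16

Answer: 16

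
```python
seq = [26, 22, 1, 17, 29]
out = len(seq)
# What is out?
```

Answer: 5

Derivation:
Trace (tracking out):
seq = [26, 22, 1, 17, 29]  # -> seq = [26, 22, 1, 17, 29]
out = len(seq)  # -> out = 5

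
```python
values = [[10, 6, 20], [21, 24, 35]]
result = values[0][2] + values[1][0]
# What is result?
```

Trace (tracking result):
values = [[10, 6, 20], [21, 24, 35]]  # -> values = [[10, 6, 20], [21, 24, 35]]
result = values[0][2] + values[1][0]  # -> result = 41

Answer: 41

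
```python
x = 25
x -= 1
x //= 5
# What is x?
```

Answer: 4

Derivation:
Trace (tracking x):
x = 25  # -> x = 25
x -= 1  # -> x = 24
x //= 5  # -> x = 4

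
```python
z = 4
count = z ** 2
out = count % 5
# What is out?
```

Answer: 1

Derivation:
Trace (tracking out):
z = 4  # -> z = 4
count = z ** 2  # -> count = 16
out = count % 5  # -> out = 1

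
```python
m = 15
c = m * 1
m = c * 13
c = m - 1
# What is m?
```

Answer: 195

Derivation:
Trace (tracking m):
m = 15  # -> m = 15
c = m * 1  # -> c = 15
m = c * 13  # -> m = 195
c = m - 1  # -> c = 194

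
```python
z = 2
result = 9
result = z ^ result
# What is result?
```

Trace (tracking result):
z = 2  # -> z = 2
result = 9  # -> result = 9
result = z ^ result  # -> result = 11

Answer: 11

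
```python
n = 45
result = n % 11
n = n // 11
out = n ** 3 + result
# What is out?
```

Answer: 65

Derivation:
Trace (tracking out):
n = 45  # -> n = 45
result = n % 11  # -> result = 1
n = n // 11  # -> n = 4
out = n ** 3 + result  # -> out = 65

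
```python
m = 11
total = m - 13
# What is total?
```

Trace (tracking total):
m = 11  # -> m = 11
total = m - 13  # -> total = -2

Answer: -2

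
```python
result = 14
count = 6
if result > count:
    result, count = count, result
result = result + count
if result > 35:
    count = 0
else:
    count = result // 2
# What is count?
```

Trace (tracking count):
result = 14  # -> result = 14
count = 6  # -> count = 6
if result > count:  # condition is True
    result, count = (count, result)  # -> result = 6, count = 14
result = result + count  # -> result = 20
if result > 35:  # condition is False
else:
    count = result // 2  # -> count = 10

Answer: 10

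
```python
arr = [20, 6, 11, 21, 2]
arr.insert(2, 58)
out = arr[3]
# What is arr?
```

Trace (tracking arr):
arr = [20, 6, 11, 21, 2]  # -> arr = [20, 6, 11, 21, 2]
arr.insert(2, 58)  # -> arr = [20, 6, 58, 11, 21, 2]
out = arr[3]  # -> out = 11

Answer: [20, 6, 58, 11, 21, 2]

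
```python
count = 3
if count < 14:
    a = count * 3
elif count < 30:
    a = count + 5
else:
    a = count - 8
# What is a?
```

Answer: 9

Derivation:
Trace (tracking a):
count = 3  # -> count = 3
if count < 14:  # condition is True
    a = count * 3  # -> a = 9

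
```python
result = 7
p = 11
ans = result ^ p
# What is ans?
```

Answer: 12

Derivation:
Trace (tracking ans):
result = 7  # -> result = 7
p = 11  # -> p = 11
ans = result ^ p  # -> ans = 12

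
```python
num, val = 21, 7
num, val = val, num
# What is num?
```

Answer: 7

Derivation:
Trace (tracking num):
num, val = (21, 7)  # -> num = 21, val = 7
num, val = (val, num)  # -> num = 7, val = 21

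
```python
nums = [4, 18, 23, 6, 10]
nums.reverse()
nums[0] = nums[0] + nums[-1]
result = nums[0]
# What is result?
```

Trace (tracking result):
nums = [4, 18, 23, 6, 10]  # -> nums = [4, 18, 23, 6, 10]
nums.reverse()  # -> nums = [10, 6, 23, 18, 4]
nums[0] = nums[0] + nums[-1]  # -> nums = [14, 6, 23, 18, 4]
result = nums[0]  # -> result = 14

Answer: 14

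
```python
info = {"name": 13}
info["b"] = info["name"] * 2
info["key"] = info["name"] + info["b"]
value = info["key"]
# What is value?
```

Answer: 39

Derivation:
Trace (tracking value):
info = {'name': 13}  # -> info = {'name': 13}
info['b'] = info['name'] * 2  # -> info = {'name': 13, 'b': 26}
info['key'] = info['name'] + info['b']  # -> info = {'name': 13, 'b': 26, 'key': 39}
value = info['key']  # -> value = 39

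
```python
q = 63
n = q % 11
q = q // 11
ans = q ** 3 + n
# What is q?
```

Trace (tracking q):
q = 63  # -> q = 63
n = q % 11  # -> n = 8
q = q // 11  # -> q = 5
ans = q ** 3 + n  # -> ans = 133

Answer: 5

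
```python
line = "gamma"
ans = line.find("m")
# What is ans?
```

Answer: 2

Derivation:
Trace (tracking ans):
line = 'gamma'  # -> line = 'gamma'
ans = line.find('m')  # -> ans = 2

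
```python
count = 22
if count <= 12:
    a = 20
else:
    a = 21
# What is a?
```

Answer: 21

Derivation:
Trace (tracking a):
count = 22  # -> count = 22
if count <= 12:  # condition is False
else:
    a = 21  # -> a = 21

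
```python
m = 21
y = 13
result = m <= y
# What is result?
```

Answer: False

Derivation:
Trace (tracking result):
m = 21  # -> m = 21
y = 13  # -> y = 13
result = m <= y  # -> result = False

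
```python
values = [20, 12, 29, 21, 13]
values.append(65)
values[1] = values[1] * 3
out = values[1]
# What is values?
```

Answer: [20, 36, 29, 21, 13, 65]

Derivation:
Trace (tracking values):
values = [20, 12, 29, 21, 13]  # -> values = [20, 12, 29, 21, 13]
values.append(65)  # -> values = [20, 12, 29, 21, 13, 65]
values[1] = values[1] * 3  # -> values = [20, 36, 29, 21, 13, 65]
out = values[1]  # -> out = 36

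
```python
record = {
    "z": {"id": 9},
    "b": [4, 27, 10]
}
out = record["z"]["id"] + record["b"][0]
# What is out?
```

Trace (tracking out):
record = {'z': {'id': 9}, 'b': [4, 27, 10]}  # -> record = {'z': {'id': 9}, 'b': [4, 27, 10]}
out = record['z']['id'] + record['b'][0]  # -> out = 13

Answer: 13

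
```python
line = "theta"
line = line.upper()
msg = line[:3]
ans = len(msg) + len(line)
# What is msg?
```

Answer: 'THE'

Derivation:
Trace (tracking msg):
line = 'theta'  # -> line = 'theta'
line = line.upper()  # -> line = 'THETA'
msg = line[:3]  # -> msg = 'THE'
ans = len(msg) + len(line)  # -> ans = 8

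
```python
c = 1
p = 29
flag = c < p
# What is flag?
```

Answer: True

Derivation:
Trace (tracking flag):
c = 1  # -> c = 1
p = 29  # -> p = 29
flag = c < p  # -> flag = True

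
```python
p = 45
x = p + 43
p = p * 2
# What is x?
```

Trace (tracking x):
p = 45  # -> p = 45
x = p + 43  # -> x = 88
p = p * 2  # -> p = 90

Answer: 88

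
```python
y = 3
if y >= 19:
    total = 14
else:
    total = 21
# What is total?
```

Trace (tracking total):
y = 3  # -> y = 3
if y >= 19:  # condition is False
else:
    total = 21  # -> total = 21

Answer: 21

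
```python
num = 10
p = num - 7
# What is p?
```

Trace (tracking p):
num = 10  # -> num = 10
p = num - 7  # -> p = 3

Answer: 3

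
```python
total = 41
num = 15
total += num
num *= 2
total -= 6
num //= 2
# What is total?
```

Trace (tracking total):
total = 41  # -> total = 41
num = 15  # -> num = 15
total += num  # -> total = 56
num *= 2  # -> num = 30
total -= 6  # -> total = 50
num //= 2  # -> num = 15

Answer: 50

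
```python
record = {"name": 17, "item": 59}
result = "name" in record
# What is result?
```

Answer: True

Derivation:
Trace (tracking result):
record = {'name': 17, 'item': 59}  # -> record = {'name': 17, 'item': 59}
result = 'name' in record  # -> result = True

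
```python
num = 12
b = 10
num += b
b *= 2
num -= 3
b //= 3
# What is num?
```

Trace (tracking num):
num = 12  # -> num = 12
b = 10  # -> b = 10
num += b  # -> num = 22
b *= 2  # -> b = 20
num -= 3  # -> num = 19
b //= 3  # -> b = 6

Answer: 19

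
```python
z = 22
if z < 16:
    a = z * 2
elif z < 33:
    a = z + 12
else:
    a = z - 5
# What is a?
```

Trace (tracking a):
z = 22  # -> z = 22
if z < 16:  # condition is False
elif z < 33:  # condition is True
    a = z + 12  # -> a = 34

Answer: 34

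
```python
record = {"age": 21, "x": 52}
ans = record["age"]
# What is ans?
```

Answer: 21

Derivation:
Trace (tracking ans):
record = {'age': 21, 'x': 52}  # -> record = {'age': 21, 'x': 52}
ans = record['age']  # -> ans = 21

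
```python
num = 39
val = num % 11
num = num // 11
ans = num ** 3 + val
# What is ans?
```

Answer: 33

Derivation:
Trace (tracking ans):
num = 39  # -> num = 39
val = num % 11  # -> val = 6
num = num // 11  # -> num = 3
ans = num ** 3 + val  # -> ans = 33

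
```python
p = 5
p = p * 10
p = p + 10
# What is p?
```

Trace (tracking p):
p = 5  # -> p = 5
p = p * 10  # -> p = 50
p = p + 10  # -> p = 60

Answer: 60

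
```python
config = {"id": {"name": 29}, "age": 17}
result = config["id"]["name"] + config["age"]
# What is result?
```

Answer: 46

Derivation:
Trace (tracking result):
config = {'id': {'name': 29}, 'age': 17}  # -> config = {'id': {'name': 29}, 'age': 17}
result = config['id']['name'] + config['age']  # -> result = 46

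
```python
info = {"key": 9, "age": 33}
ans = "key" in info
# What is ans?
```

Trace (tracking ans):
info = {'key': 9, 'age': 33}  # -> info = {'key': 9, 'age': 33}
ans = 'key' in info  # -> ans = True

Answer: True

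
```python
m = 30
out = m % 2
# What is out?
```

Trace (tracking out):
m = 30  # -> m = 30
out = m % 2  # -> out = 0

Answer: 0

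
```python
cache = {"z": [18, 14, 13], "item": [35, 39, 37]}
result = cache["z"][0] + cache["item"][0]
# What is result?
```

Answer: 53

Derivation:
Trace (tracking result):
cache = {'z': [18, 14, 13], 'item': [35, 39, 37]}  # -> cache = {'z': [18, 14, 13], 'item': [35, 39, 37]}
result = cache['z'][0] + cache['item'][0]  # -> result = 53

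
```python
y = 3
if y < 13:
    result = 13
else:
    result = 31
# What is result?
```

Trace (tracking result):
y = 3  # -> y = 3
if y < 13:  # condition is True
    result = 13  # -> result = 13

Answer: 13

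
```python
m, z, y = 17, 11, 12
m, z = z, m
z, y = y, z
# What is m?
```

Trace (tracking m):
m, z, y = (17, 11, 12)  # -> m = 17, z = 11, y = 12
m, z = (z, m)  # -> m = 11, z = 17
z, y = (y, z)  # -> z = 12, y = 17

Answer: 11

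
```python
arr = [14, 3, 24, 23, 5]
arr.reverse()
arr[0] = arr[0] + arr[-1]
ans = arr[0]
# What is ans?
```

Trace (tracking ans):
arr = [14, 3, 24, 23, 5]  # -> arr = [14, 3, 24, 23, 5]
arr.reverse()  # -> arr = [5, 23, 24, 3, 14]
arr[0] = arr[0] + arr[-1]  # -> arr = [19, 23, 24, 3, 14]
ans = arr[0]  # -> ans = 19

Answer: 19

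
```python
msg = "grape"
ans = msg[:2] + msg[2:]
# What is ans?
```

Trace (tracking ans):
msg = 'grape'  # -> msg = 'grape'
ans = msg[:2] + msg[2:]  # -> ans = 'grape'

Answer: 'grape'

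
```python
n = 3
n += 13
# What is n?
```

Answer: 16

Derivation:
Trace (tracking n):
n = 3  # -> n = 3
n += 13  # -> n = 16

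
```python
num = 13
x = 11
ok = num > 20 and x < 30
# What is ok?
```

Trace (tracking ok):
num = 13  # -> num = 13
x = 11  # -> x = 11
ok = num > 20 and x < 30  # -> ok = False

Answer: False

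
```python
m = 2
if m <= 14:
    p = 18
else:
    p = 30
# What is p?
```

Answer: 18

Derivation:
Trace (tracking p):
m = 2  # -> m = 2
if m <= 14:  # condition is True
    p = 18  # -> p = 18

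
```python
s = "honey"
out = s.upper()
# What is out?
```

Trace (tracking out):
s = 'honey'  # -> s = 'honey'
out = s.upper()  # -> out = 'HONEY'

Answer: 'HONEY'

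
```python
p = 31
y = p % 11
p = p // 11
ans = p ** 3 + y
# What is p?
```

Trace (tracking p):
p = 31  # -> p = 31
y = p % 11  # -> y = 9
p = p // 11  # -> p = 2
ans = p ** 3 + y  # -> ans = 17

Answer: 2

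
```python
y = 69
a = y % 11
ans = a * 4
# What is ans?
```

Trace (tracking ans):
y = 69  # -> y = 69
a = y % 11  # -> a = 3
ans = a * 4  # -> ans = 12

Answer: 12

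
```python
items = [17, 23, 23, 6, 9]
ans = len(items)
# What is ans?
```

Trace (tracking ans):
items = [17, 23, 23, 6, 9]  # -> items = [17, 23, 23, 6, 9]
ans = len(items)  # -> ans = 5

Answer: 5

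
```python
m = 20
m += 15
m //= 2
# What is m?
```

Trace (tracking m):
m = 20  # -> m = 20
m += 15  # -> m = 35
m //= 2  # -> m = 17

Answer: 17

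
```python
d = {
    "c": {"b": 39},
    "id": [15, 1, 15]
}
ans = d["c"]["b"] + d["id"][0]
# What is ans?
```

Trace (tracking ans):
d = {'c': {'b': 39}, 'id': [15, 1, 15]}  # -> d = {'c': {'b': 39}, 'id': [15, 1, 15]}
ans = d['c']['b'] + d['id'][0]  # -> ans = 54

Answer: 54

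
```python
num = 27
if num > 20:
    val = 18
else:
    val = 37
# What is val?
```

Answer: 18

Derivation:
Trace (tracking val):
num = 27  # -> num = 27
if num > 20:  # condition is True
    val = 18  # -> val = 18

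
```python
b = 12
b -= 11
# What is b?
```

Trace (tracking b):
b = 12  # -> b = 12
b -= 11  # -> b = 1

Answer: 1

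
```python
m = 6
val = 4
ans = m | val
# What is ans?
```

Answer: 6

Derivation:
Trace (tracking ans):
m = 6  # -> m = 6
val = 4  # -> val = 4
ans = m | val  # -> ans = 6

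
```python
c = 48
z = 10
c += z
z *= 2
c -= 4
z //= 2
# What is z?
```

Answer: 10

Derivation:
Trace (tracking z):
c = 48  # -> c = 48
z = 10  # -> z = 10
c += z  # -> c = 58
z *= 2  # -> z = 20
c -= 4  # -> c = 54
z //= 2  # -> z = 10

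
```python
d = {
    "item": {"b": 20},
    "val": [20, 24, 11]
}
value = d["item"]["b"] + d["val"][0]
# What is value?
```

Trace (tracking value):
d = {'item': {'b': 20}, 'val': [20, 24, 11]}  # -> d = {'item': {'b': 20}, 'val': [20, 24, 11]}
value = d['item']['b'] + d['val'][0]  # -> value = 40

Answer: 40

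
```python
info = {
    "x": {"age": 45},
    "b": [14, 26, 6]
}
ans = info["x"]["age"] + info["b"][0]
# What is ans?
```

Answer: 59

Derivation:
Trace (tracking ans):
info = {'x': {'age': 45}, 'b': [14, 26, 6]}  # -> info = {'x': {'age': 45}, 'b': [14, 26, 6]}
ans = info['x']['age'] + info['b'][0]  # -> ans = 59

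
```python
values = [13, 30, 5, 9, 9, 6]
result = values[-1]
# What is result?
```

Trace (tracking result):
values = [13, 30, 5, 9, 9, 6]  # -> values = [13, 30, 5, 9, 9, 6]
result = values[-1]  # -> result = 6

Answer: 6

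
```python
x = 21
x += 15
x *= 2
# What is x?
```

Answer: 72

Derivation:
Trace (tracking x):
x = 21  # -> x = 21
x += 15  # -> x = 36
x *= 2  # -> x = 72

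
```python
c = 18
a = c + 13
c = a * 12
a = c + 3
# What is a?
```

Answer: 375

Derivation:
Trace (tracking a):
c = 18  # -> c = 18
a = c + 13  # -> a = 31
c = a * 12  # -> c = 372
a = c + 3  # -> a = 375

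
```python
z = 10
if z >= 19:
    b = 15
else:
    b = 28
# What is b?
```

Answer: 28

Derivation:
Trace (tracking b):
z = 10  # -> z = 10
if z >= 19:  # condition is False
else:
    b = 28  # -> b = 28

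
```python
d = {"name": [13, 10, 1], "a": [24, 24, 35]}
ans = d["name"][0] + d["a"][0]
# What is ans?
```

Answer: 37

Derivation:
Trace (tracking ans):
d = {'name': [13, 10, 1], 'a': [24, 24, 35]}  # -> d = {'name': [13, 10, 1], 'a': [24, 24, 35]}
ans = d['name'][0] + d['a'][0]  # -> ans = 37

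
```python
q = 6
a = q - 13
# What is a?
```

Answer: -7

Derivation:
Trace (tracking a):
q = 6  # -> q = 6
a = q - 13  # -> a = -7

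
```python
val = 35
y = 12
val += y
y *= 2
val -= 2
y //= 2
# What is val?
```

Trace (tracking val):
val = 35  # -> val = 35
y = 12  # -> y = 12
val += y  # -> val = 47
y *= 2  # -> y = 24
val -= 2  # -> val = 45
y //= 2  # -> y = 12

Answer: 45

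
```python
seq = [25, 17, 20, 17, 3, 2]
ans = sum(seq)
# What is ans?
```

Trace (tracking ans):
seq = [25, 17, 20, 17, 3, 2]  # -> seq = [25, 17, 20, 17, 3, 2]
ans = sum(seq)  # -> ans = 84

Answer: 84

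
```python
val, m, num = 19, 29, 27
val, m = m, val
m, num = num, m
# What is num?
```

Trace (tracking num):
val, m, num = (19, 29, 27)  # -> val = 19, m = 29, num = 27
val, m = (m, val)  # -> val = 29, m = 19
m, num = (num, m)  # -> m = 27, num = 19

Answer: 19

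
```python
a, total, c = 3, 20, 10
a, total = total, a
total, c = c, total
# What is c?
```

Answer: 3

Derivation:
Trace (tracking c):
a, total, c = (3, 20, 10)  # -> a = 3, total = 20, c = 10
a, total = (total, a)  # -> a = 20, total = 3
total, c = (c, total)  # -> total = 10, c = 3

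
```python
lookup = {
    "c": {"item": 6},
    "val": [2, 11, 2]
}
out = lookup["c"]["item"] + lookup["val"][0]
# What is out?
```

Answer: 8

Derivation:
Trace (tracking out):
lookup = {'c': {'item': 6}, 'val': [2, 11, 2]}  # -> lookup = {'c': {'item': 6}, 'val': [2, 11, 2]}
out = lookup['c']['item'] + lookup['val'][0]  # -> out = 8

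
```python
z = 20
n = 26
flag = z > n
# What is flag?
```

Answer: False

Derivation:
Trace (tracking flag):
z = 20  # -> z = 20
n = 26  # -> n = 26
flag = z > n  # -> flag = False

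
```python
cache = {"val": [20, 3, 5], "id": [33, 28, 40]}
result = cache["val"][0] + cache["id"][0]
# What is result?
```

Trace (tracking result):
cache = {'val': [20, 3, 5], 'id': [33, 28, 40]}  # -> cache = {'val': [20, 3, 5], 'id': [33, 28, 40]}
result = cache['val'][0] + cache['id'][0]  # -> result = 53

Answer: 53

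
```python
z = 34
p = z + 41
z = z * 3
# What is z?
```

Answer: 102

Derivation:
Trace (tracking z):
z = 34  # -> z = 34
p = z + 41  # -> p = 75
z = z * 3  # -> z = 102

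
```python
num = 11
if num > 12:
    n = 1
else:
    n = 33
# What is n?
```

Answer: 33

Derivation:
Trace (tracking n):
num = 11  # -> num = 11
if num > 12:  # condition is False
else:
    n = 33  # -> n = 33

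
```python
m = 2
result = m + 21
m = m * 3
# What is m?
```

Answer: 6

Derivation:
Trace (tracking m):
m = 2  # -> m = 2
result = m + 21  # -> result = 23
m = m * 3  # -> m = 6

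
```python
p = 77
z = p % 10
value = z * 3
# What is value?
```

Answer: 21

Derivation:
Trace (tracking value):
p = 77  # -> p = 77
z = p % 10  # -> z = 7
value = z * 3  # -> value = 21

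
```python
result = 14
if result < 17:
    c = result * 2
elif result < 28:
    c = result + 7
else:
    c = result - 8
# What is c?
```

Answer: 28

Derivation:
Trace (tracking c):
result = 14  # -> result = 14
if result < 17:  # condition is True
    c = result * 2  # -> c = 28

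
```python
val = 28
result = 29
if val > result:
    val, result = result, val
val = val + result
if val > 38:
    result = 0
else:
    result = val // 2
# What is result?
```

Trace (tracking result):
val = 28  # -> val = 28
result = 29  # -> result = 29
if val > result:  # condition is False
val = val + result  # -> val = 57
if val > 38:  # condition is True
    result = 0  # -> result = 0

Answer: 0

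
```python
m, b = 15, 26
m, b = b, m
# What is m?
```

Trace (tracking m):
m, b = (15, 26)  # -> m = 15, b = 26
m, b = (b, m)  # -> m = 26, b = 15

Answer: 26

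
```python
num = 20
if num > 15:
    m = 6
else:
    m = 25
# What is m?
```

Answer: 6

Derivation:
Trace (tracking m):
num = 20  # -> num = 20
if num > 15:  # condition is True
    m = 6  # -> m = 6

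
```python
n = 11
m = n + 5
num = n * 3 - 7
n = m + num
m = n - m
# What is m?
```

Answer: 26

Derivation:
Trace (tracking m):
n = 11  # -> n = 11
m = n + 5  # -> m = 16
num = n * 3 - 7  # -> num = 26
n = m + num  # -> n = 42
m = n - m  # -> m = 26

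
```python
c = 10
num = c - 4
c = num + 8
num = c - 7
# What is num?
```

Answer: 7

Derivation:
Trace (tracking num):
c = 10  # -> c = 10
num = c - 4  # -> num = 6
c = num + 8  # -> c = 14
num = c - 7  # -> num = 7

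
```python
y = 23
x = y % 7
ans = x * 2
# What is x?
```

Trace (tracking x):
y = 23  # -> y = 23
x = y % 7  # -> x = 2
ans = x * 2  # -> ans = 4

Answer: 2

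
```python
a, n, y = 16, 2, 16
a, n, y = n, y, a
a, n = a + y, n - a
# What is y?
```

Answer: 16

Derivation:
Trace (tracking y):
a, n, y = (16, 2, 16)  # -> a = 16, n = 2, y = 16
a, n, y = (n, y, a)  # -> a = 2, n = 16, y = 16
a, n = (a + y, n - a)  # -> a = 18, n = 14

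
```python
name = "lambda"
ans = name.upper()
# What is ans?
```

Answer: 'LAMBDA'

Derivation:
Trace (tracking ans):
name = 'lambda'  # -> name = 'lambda'
ans = name.upper()  # -> ans = 'LAMBDA'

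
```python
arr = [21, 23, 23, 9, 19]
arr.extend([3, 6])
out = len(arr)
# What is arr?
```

Trace (tracking arr):
arr = [21, 23, 23, 9, 19]  # -> arr = [21, 23, 23, 9, 19]
arr.extend([3, 6])  # -> arr = [21, 23, 23, 9, 19, 3, 6]
out = len(arr)  # -> out = 7

Answer: [21, 23, 23, 9, 19, 3, 6]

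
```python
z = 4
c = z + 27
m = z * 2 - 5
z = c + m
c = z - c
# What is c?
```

Trace (tracking c):
z = 4  # -> z = 4
c = z + 27  # -> c = 31
m = z * 2 - 5  # -> m = 3
z = c + m  # -> z = 34
c = z - c  # -> c = 3

Answer: 3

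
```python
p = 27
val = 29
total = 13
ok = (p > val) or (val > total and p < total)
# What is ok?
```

Trace (tracking ok):
p = 27  # -> p = 27
val = 29  # -> val = 29
total = 13  # -> total = 13
ok = p > val or (val > total and p < total)  # -> ok = False

Answer: False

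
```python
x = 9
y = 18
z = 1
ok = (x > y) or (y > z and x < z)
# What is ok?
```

Answer: False

Derivation:
Trace (tracking ok):
x = 9  # -> x = 9
y = 18  # -> y = 18
z = 1  # -> z = 1
ok = x > y or (y > z and x < z)  # -> ok = False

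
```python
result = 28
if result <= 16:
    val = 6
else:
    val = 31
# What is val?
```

Trace (tracking val):
result = 28  # -> result = 28
if result <= 16:  # condition is False
else:
    val = 31  # -> val = 31

Answer: 31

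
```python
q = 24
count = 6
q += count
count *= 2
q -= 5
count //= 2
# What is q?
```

Trace (tracking q):
q = 24  # -> q = 24
count = 6  # -> count = 6
q += count  # -> q = 30
count *= 2  # -> count = 12
q -= 5  # -> q = 25
count //= 2  # -> count = 6

Answer: 25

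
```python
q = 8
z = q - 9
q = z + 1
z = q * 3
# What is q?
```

Answer: 0

Derivation:
Trace (tracking q):
q = 8  # -> q = 8
z = q - 9  # -> z = -1
q = z + 1  # -> q = 0
z = q * 3  # -> z = 0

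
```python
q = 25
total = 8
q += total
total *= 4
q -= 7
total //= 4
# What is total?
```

Trace (tracking total):
q = 25  # -> q = 25
total = 8  # -> total = 8
q += total  # -> q = 33
total *= 4  # -> total = 32
q -= 7  # -> q = 26
total //= 4  # -> total = 8

Answer: 8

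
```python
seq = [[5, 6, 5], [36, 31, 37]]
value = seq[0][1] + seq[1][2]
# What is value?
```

Trace (tracking value):
seq = [[5, 6, 5], [36, 31, 37]]  # -> seq = [[5, 6, 5], [36, 31, 37]]
value = seq[0][1] + seq[1][2]  # -> value = 43

Answer: 43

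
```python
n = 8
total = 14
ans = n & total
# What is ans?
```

Answer: 8

Derivation:
Trace (tracking ans):
n = 8  # -> n = 8
total = 14  # -> total = 14
ans = n & total  # -> ans = 8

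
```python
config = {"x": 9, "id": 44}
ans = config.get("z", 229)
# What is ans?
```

Trace (tracking ans):
config = {'x': 9, 'id': 44}  # -> config = {'x': 9, 'id': 44}
ans = config.get('z', 229)  # -> ans = 229

Answer: 229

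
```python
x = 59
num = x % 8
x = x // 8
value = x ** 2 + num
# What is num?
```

Trace (tracking num):
x = 59  # -> x = 59
num = x % 8  # -> num = 3
x = x // 8  # -> x = 7
value = x ** 2 + num  # -> value = 52

Answer: 3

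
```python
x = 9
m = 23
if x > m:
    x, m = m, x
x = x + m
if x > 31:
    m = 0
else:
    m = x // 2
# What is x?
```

Answer: 32

Derivation:
Trace (tracking x):
x = 9  # -> x = 9
m = 23  # -> m = 23
if x > m:  # condition is False
x = x + m  # -> x = 32
if x > 31:  # condition is True
    m = 0  # -> m = 0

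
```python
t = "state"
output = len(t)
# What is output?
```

Answer: 5

Derivation:
Trace (tracking output):
t = 'state'  # -> t = 'state'
output = len(t)  # -> output = 5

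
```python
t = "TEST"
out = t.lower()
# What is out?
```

Answer: 'test'

Derivation:
Trace (tracking out):
t = 'TEST'  # -> t = 'TEST'
out = t.lower()  # -> out = 'test'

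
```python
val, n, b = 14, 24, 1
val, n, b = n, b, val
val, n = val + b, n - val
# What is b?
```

Trace (tracking b):
val, n, b = (14, 24, 1)  # -> val = 14, n = 24, b = 1
val, n, b = (n, b, val)  # -> val = 24, n = 1, b = 14
val, n = (val + b, n - val)  # -> val = 38, n = -23

Answer: 14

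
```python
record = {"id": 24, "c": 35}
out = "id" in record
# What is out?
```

Trace (tracking out):
record = {'id': 24, 'c': 35}  # -> record = {'id': 24, 'c': 35}
out = 'id' in record  # -> out = True

Answer: True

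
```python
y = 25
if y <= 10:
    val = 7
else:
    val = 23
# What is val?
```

Answer: 23

Derivation:
Trace (tracking val):
y = 25  # -> y = 25
if y <= 10:  # condition is False
else:
    val = 23  # -> val = 23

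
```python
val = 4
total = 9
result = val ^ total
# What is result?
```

Answer: 13

Derivation:
Trace (tracking result):
val = 4  # -> val = 4
total = 9  # -> total = 9
result = val ^ total  # -> result = 13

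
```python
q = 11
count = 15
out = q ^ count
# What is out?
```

Trace (tracking out):
q = 11  # -> q = 11
count = 15  # -> count = 15
out = q ^ count  # -> out = 4

Answer: 4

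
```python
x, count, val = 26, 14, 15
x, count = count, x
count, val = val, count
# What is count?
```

Trace (tracking count):
x, count, val = (26, 14, 15)  # -> x = 26, count = 14, val = 15
x, count = (count, x)  # -> x = 14, count = 26
count, val = (val, count)  # -> count = 15, val = 26

Answer: 15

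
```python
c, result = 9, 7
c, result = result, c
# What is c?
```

Answer: 7

Derivation:
Trace (tracking c):
c, result = (9, 7)  # -> c = 9, result = 7
c, result = (result, c)  # -> c = 7, result = 9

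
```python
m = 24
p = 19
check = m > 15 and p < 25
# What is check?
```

Answer: True

Derivation:
Trace (tracking check):
m = 24  # -> m = 24
p = 19  # -> p = 19
check = m > 15 and p < 25  # -> check = True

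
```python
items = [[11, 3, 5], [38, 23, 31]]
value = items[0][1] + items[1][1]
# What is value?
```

Answer: 26

Derivation:
Trace (tracking value):
items = [[11, 3, 5], [38, 23, 31]]  # -> items = [[11, 3, 5], [38, 23, 31]]
value = items[0][1] + items[1][1]  # -> value = 26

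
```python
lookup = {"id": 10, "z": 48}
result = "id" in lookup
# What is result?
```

Answer: True

Derivation:
Trace (tracking result):
lookup = {'id': 10, 'z': 48}  # -> lookup = {'id': 10, 'z': 48}
result = 'id' in lookup  # -> result = True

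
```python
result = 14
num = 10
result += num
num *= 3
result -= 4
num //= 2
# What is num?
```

Trace (tracking num):
result = 14  # -> result = 14
num = 10  # -> num = 10
result += num  # -> result = 24
num *= 3  # -> num = 30
result -= 4  # -> result = 20
num //= 2  # -> num = 15

Answer: 15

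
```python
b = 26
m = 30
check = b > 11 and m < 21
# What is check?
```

Answer: False

Derivation:
Trace (tracking check):
b = 26  # -> b = 26
m = 30  # -> m = 30
check = b > 11 and m < 21  # -> check = False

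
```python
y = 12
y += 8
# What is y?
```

Trace (tracking y):
y = 12  # -> y = 12
y += 8  # -> y = 20

Answer: 20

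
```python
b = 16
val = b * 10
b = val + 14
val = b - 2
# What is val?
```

Answer: 172

Derivation:
Trace (tracking val):
b = 16  # -> b = 16
val = b * 10  # -> val = 160
b = val + 14  # -> b = 174
val = b - 2  # -> val = 172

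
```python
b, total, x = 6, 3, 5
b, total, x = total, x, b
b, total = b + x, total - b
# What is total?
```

Answer: 2

Derivation:
Trace (tracking total):
b, total, x = (6, 3, 5)  # -> b = 6, total = 3, x = 5
b, total, x = (total, x, b)  # -> b = 3, total = 5, x = 6
b, total = (b + x, total - b)  # -> b = 9, total = 2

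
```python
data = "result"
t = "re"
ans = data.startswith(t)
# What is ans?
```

Trace (tracking ans):
data = 'result'  # -> data = 'result'
t = 're'  # -> t = 're'
ans = data.startswith(t)  # -> ans = True

Answer: True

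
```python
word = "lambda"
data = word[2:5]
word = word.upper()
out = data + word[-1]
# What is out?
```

Answer: 'mbdA'

Derivation:
Trace (tracking out):
word = 'lambda'  # -> word = 'lambda'
data = word[2:5]  # -> data = 'mbd'
word = word.upper()  # -> word = 'LAMBDA'
out = data + word[-1]  # -> out = 'mbdA'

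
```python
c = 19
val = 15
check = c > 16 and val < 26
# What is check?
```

Trace (tracking check):
c = 19  # -> c = 19
val = 15  # -> val = 15
check = c > 16 and val < 26  # -> check = True

Answer: True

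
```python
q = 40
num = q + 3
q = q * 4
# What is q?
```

Answer: 160

Derivation:
Trace (tracking q):
q = 40  # -> q = 40
num = q + 3  # -> num = 43
q = q * 4  # -> q = 160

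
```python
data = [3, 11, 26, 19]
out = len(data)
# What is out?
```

Trace (tracking out):
data = [3, 11, 26, 19]  # -> data = [3, 11, 26, 19]
out = len(data)  # -> out = 4

Answer: 4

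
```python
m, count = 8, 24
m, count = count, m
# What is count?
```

Answer: 8

Derivation:
Trace (tracking count):
m, count = (8, 24)  # -> m = 8, count = 24
m, count = (count, m)  # -> m = 24, count = 8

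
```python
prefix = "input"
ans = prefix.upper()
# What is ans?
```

Answer: 'INPUT'

Derivation:
Trace (tracking ans):
prefix = 'input'  # -> prefix = 'input'
ans = prefix.upper()  # -> ans = 'INPUT'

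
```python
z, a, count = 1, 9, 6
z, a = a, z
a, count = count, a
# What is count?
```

Answer: 1

Derivation:
Trace (tracking count):
z, a, count = (1, 9, 6)  # -> z = 1, a = 9, count = 6
z, a = (a, z)  # -> z = 9, a = 1
a, count = (count, a)  # -> a = 6, count = 1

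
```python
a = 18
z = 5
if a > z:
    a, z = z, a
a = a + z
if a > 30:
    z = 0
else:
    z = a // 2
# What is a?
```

Trace (tracking a):
a = 18  # -> a = 18
z = 5  # -> z = 5
if a > z:  # condition is True
    a, z = (z, a)  # -> a = 5, z = 18
a = a + z  # -> a = 23
if a > 30:  # condition is False
else:
    z = a // 2  # -> z = 11

Answer: 23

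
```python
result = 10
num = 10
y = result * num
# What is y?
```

Answer: 100

Derivation:
Trace (tracking y):
result = 10  # -> result = 10
num = 10  # -> num = 10
y = result * num  # -> y = 100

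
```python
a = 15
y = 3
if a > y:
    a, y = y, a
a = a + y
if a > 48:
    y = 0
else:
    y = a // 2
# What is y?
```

Trace (tracking y):
a = 15  # -> a = 15
y = 3  # -> y = 3
if a > y:  # condition is True
    a, y = (y, a)  # -> a = 3, y = 15
a = a + y  # -> a = 18
if a > 48:  # condition is False
else:
    y = a // 2  # -> y = 9

Answer: 9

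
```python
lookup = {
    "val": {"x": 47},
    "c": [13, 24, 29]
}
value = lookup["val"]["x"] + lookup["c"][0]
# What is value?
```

Answer: 60

Derivation:
Trace (tracking value):
lookup = {'val': {'x': 47}, 'c': [13, 24, 29]}  # -> lookup = {'val': {'x': 47}, 'c': [13, 24, 29]}
value = lookup['val']['x'] + lookup['c'][0]  # -> value = 60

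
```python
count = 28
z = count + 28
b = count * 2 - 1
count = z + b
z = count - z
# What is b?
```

Answer: 55

Derivation:
Trace (tracking b):
count = 28  # -> count = 28
z = count + 28  # -> z = 56
b = count * 2 - 1  # -> b = 55
count = z + b  # -> count = 111
z = count - z  # -> z = 55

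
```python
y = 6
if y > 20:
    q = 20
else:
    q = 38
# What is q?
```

Answer: 38

Derivation:
Trace (tracking q):
y = 6  # -> y = 6
if y > 20:  # condition is False
else:
    q = 38  # -> q = 38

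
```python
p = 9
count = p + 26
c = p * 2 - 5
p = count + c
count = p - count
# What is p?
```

Answer: 48

Derivation:
Trace (tracking p):
p = 9  # -> p = 9
count = p + 26  # -> count = 35
c = p * 2 - 5  # -> c = 13
p = count + c  # -> p = 48
count = p - count  # -> count = 13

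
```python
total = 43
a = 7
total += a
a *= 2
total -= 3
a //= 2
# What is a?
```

Answer: 7

Derivation:
Trace (tracking a):
total = 43  # -> total = 43
a = 7  # -> a = 7
total += a  # -> total = 50
a *= 2  # -> a = 14
total -= 3  # -> total = 47
a //= 2  # -> a = 7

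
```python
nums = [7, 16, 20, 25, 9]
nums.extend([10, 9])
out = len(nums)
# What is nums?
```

Answer: [7, 16, 20, 25, 9, 10, 9]

Derivation:
Trace (tracking nums):
nums = [7, 16, 20, 25, 9]  # -> nums = [7, 16, 20, 25, 9]
nums.extend([10, 9])  # -> nums = [7, 16, 20, 25, 9, 10, 9]
out = len(nums)  # -> out = 7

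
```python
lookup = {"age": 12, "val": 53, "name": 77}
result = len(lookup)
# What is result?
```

Answer: 3

Derivation:
Trace (tracking result):
lookup = {'age': 12, 'val': 53, 'name': 77}  # -> lookup = {'age': 12, 'val': 53, 'name': 77}
result = len(lookup)  # -> result = 3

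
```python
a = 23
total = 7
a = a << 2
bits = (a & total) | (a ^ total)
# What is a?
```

Answer: 92

Derivation:
Trace (tracking a):
a = 23  # -> a = 23
total = 7  # -> total = 7
a = a << 2  # -> a = 92
bits = a & total | a ^ total  # -> bits = 95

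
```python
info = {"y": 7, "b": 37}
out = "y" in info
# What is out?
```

Trace (tracking out):
info = {'y': 7, 'b': 37}  # -> info = {'y': 7, 'b': 37}
out = 'y' in info  # -> out = True

Answer: True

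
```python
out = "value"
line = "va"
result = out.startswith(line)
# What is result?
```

Trace (tracking result):
out = 'value'  # -> out = 'value'
line = 'va'  # -> line = 'va'
result = out.startswith(line)  # -> result = True

Answer: True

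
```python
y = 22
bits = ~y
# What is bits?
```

Answer: -23

Derivation:
Trace (tracking bits):
y = 22  # -> y = 22
bits = ~y  # -> bits = -23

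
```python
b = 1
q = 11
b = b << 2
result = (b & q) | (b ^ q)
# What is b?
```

Trace (tracking b):
b = 1  # -> b = 1
q = 11  # -> q = 11
b = b << 2  # -> b = 4
result = b & q | b ^ q  # -> result = 15

Answer: 4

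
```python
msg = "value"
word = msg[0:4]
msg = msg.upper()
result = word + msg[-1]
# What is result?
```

Trace (tracking result):
msg = 'value'  # -> msg = 'value'
word = msg[0:4]  # -> word = 'valu'
msg = msg.upper()  # -> msg = 'VALUE'
result = word + msg[-1]  # -> result = 'valuE'

Answer: 'valuE'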